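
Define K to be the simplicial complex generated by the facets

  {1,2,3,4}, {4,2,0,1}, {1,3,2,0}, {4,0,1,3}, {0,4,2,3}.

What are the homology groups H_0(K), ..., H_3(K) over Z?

We work with the vertex ordering 0 < 1 < 2 < 3 < 4. The simplices of K, each written with vertices in increasing order, are:

  0-simplices (5): [0], [1], [2], [3], [4]
  1-simplices (10): [0,1], [0,2], [0,3], [0,4], [1,2], [1,3], [1,4], [2,3], [2,4], [3,4]
  2-simplices (10): [0,1,2], [0,1,3], [0,1,4], [0,2,3], [0,2,4], [0,3,4], [1,2,3], [1,2,4], [1,3,4], [2,3,4]
  3-simplices (5): [0,1,2,3], [0,1,2,4], [0,1,3,4], [0,2,3,4], [1,2,3,4]

giving chain groups C_0 ≅ Z^5, C_1 ≅ Z^10, C_2 ≅ Z^10, C_3 ≅ Z^5.

∂_1: C_1 → C_0 is given by ∂[p,q] = [q] − [p].
The resulting 5×10 matrix has rank 4, and its Smith normal form has invariant factors (1,1,1,1).

Boundary ∂_2: C_2 → C_1 maps a triangle to the signed sum of its edges. For instance
  ∂[0,2,3] = [2,3] − [0,3] + [0,2],
  ∂[0,2,4] = [2,4] − [0,4] + [0,2].
As a 10×10 matrix over Z this has rank 6, with invariant factors (1,1,1,1,1,1).

The boundary map ∂_3: C_3 → C_2 sends each 3-simplex σ to the alternating sum Σ_i (−1)^i (σ with its i-th vertex removed). For instance
  ∂[0,1,2,3] = [1,2,3] − [0,2,3] + [0,1,3] − [0,1,2],
  ∂[0,2,3,4] = [2,3,4] − [0,3,4] + [0,2,4] − [0,2,3].
As a 10×5 matrix over Z this has rank 4, with invariant factors (1,1,1,1).

From H_k ≅ ker(∂_k) / im(∂_{k+1}) we obtain:

  H_0: rank C_0 − rank ∂_1 = 5 − 4 = 1, and the invariant factors of ∂_1 are all 1, so H_0 = Z.
  H_1: rank ker ∂_1 − rank ∂_2 = (10 − 4) − 6 = 0, and the invariant factors of ∂_2 are all 1, so H_1 = 0.
  H_2: rank ker ∂_2 − rank ∂_3 = (10 − 6) − 4 = 0, and the invariant factors of ∂_3 are all 1, so H_2 = 0.
  H_3: rank ker ∂_3 − rank ∂_4 = (5 − 4) − 0 = 1, and there is no ∂_4, so H_3 = Z.

As a check, the Euler characteristic is 5 − 10 + 10 − 5 = 0, which agrees with 1 − 0 + 0 − 1 = 0.

H_0 ≅ Z,  H_1 = 0,  H_2 = 0,  H_3 ≅ Z.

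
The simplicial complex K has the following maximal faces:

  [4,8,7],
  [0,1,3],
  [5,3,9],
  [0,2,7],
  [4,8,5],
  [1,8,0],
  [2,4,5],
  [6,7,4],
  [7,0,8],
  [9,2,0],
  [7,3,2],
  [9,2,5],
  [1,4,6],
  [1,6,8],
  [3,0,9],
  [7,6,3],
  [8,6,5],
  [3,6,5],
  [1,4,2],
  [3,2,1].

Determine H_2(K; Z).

K has 10 vertices, 30 edges, 20 triangles.
rank ∂_2 = 20, rank ∂_3 = 0 ⇒ b_2 = 20 − 20 − 0 = 0. So H_2 = 0.

H_2 ≅ 0.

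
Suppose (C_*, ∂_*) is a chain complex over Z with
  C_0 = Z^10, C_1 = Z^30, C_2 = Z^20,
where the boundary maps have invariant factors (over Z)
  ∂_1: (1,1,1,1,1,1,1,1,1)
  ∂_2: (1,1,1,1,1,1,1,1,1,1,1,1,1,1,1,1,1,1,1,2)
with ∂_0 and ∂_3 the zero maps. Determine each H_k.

H_0: b_0 = 10 − 0 − 9 = 1; torsion from ∂_1 factors > 1: none. So H_0 ≅ Z.
H_1: b_1 = 30 − 9 − 20 = 1; torsion from ∂_2 factors > 1: [2]. So H_1 ≅ Z ⊕ Z/2Z.
H_2: b_2 = 20 − 20 − 0 = 0; torsion from ∂_3 factors > 1: none. So H_2 ≅ 0.

H_0 ≅ Z,  H_1 ≅ Z ⊕ Z/2Z,  H_2 = 0.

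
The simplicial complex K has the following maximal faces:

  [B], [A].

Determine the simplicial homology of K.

Order the vertices as A < B. Listing each simplex with vertices in this order, K has dimension 0 with simplices:

  0-simplices (2): A, B

so the chain groups are C_0 ≅ Z^2.

Computing H_k = (kernel of ∂_k) / (image of ∂_{k+1}):

  H_0: rank C_0 − rank ∂_1 = 2 − 0 = 2, and there is no ∂_1, so H_0 = Z^2.

H_0 ≅ Z^2.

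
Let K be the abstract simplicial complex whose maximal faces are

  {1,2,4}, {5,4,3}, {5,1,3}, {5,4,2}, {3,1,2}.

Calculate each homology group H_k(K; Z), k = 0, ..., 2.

We work with the vertex ordering 1 < 2 < 3 < 4 < 5. The simplices of K, each written with vertices in increasing order, are:

  0-simplices (5): [1], [2], [3], [4], [5]
  1-simplices (10): [1,2], [1,3], [1,4], [1,5], [2,3], [2,4], [2,5], [3,4], [3,5], [4,5]
  2-simplices (5): [1,2,3], [1,2,4], [1,3,5], [2,4,5], [3,4,5]

so the chain groups are C_0 ≅ Z^5, C_1 ≅ Z^10, C_2 ≅ Z^5.

Boundary ∂_1: C_1 → C_0 sends each edge [p,q] (with p < q) to q − p. For instance
  ∂[2,5] = [5] − [2].
The 5×10 boundary matrix has rank 4 and Smith normal form diag(1,1,1,1).

∂_2: C_2 → C_1 sends each 2-simplex [p,q,r] to [q,r] − [p,r] + [p,q]. For instance
  ∂[1,3,5] = [3,5] − [1,5] + [1,3],
  ∂[1,2,3] = [2,3] − [1,3] + [1,2].
The 10×5 boundary matrix has rank 5 and Smith normal form diag(1,1,1,1,1).

Computing H_k = (kernel of ∂_k) / (image of ∂_{k+1}):

  H_0: rank C_0 − rank ∂_1 = 5 − 4 = 1, and the invariant factors of ∂_1 are all 1, so H_0 ≅ Z.
  H_1: rank ker ∂_1 − rank ∂_2 = (10 − 4) − 5 = 1, and the invariant factors of ∂_2 are all 1, so H_1 ≅ Z.
  H_2: rank ker ∂_2 − rank ∂_3 = (5 − 5) − 0 = 0, and there is no ∂_3, so H_2 ≅ 0.

As a check, the Euler characteristic is 5 − 10 + 5 = 0, which agrees with 1 − 1 + 0 = 0.
(K is a triangulation of the Möbius band.)

H_0 = Z,  H_1 = Z,  H_2 = 0.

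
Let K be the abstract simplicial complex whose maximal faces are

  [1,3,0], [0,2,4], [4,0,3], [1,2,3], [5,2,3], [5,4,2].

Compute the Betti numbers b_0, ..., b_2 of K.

b_0 = 1, b_1 = 1, b_2 = 0.

K has 6 vertices, 12 edges, 6 triangles.
rank ∂_0 = 0, rank ∂_1 = 5 ⇒ b_0 = 6 − 0 − 5 = 1; all invariant factors of ∂_1 are 1 so no torsion. So H_0 ≅ Z.
rank ∂_1 = 5, rank ∂_2 = 6 ⇒ b_1 = 12 − 5 − 6 = 1; all invariant factors of ∂_2 are 1 so no torsion. So H_1 ≅ Z.
rank ∂_2 = 6, rank ∂_3 = 0 ⇒ b_2 = 6 − 6 − 0 = 0. So H_2 ≅ 0.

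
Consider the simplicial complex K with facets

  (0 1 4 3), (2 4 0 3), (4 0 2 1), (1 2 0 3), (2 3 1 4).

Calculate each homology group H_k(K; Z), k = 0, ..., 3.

H_0 = Z,  H_1 = 0,  H_2 = 0,  H_3 = Z.

We work with the vertex ordering 0 < 1 < 2 < 3 < 4. The simplices of K, each written with vertices in increasing order, are:

  0-simplices (5): [0], [1], [2], [3], [4]
  1-simplices (10): [0,1], [0,2], [0,3], [0,4], [1,2], [1,3], [1,4], [2,3], [2,4], [3,4]
  2-simplices (10): [0,1,2], [0,1,3], [0,1,4], [0,2,3], [0,2,4], [0,3,4], [1,2,3], [1,2,4], [1,3,4], [2,3,4]
  3-simplices (5): [0,1,2,3], [0,1,2,4], [0,1,3,4], [0,2,3,4], [1,2,3,4]

giving chain groups C_0 ≅ Z^5, C_1 ≅ Z^10, C_2 ≅ Z^10, C_3 ≅ Z^5.

Boundary ∂_1: C_1 → C_0 is given by ∂[p,q] = [q] − [p]. For instance
  ∂[3,4] = [4] − [3].
As a 5×10 matrix over Z this has rank 4, with invariant factors (1,1,1,1).

Boundary ∂_2: C_2 → C_1 maps a triangle to the signed sum of its edges. For instance
  ∂[0,1,2] = [1,2] − [0,2] + [0,1],
  ∂[0,1,4] = [1,4] − [0,4] + [0,1].
The resulting 10×10 matrix has rank 6, and its Smith normal form has invariant factors (1,1,1,1,1,1).

Boundary ∂_3: C_3 → C_2 sends each 3-simplex σ to the alternating sum Σ_i (−1)^i (σ with its i-th vertex removed). For instance
  ∂[0,1,3,4] = [1,3,4] − [0,3,4] + [0,1,4] − [0,1,3],
  ∂[0,1,2,3] = [1,2,3] − [0,2,3] + [0,1,3] − [0,1,2].
The resulting 10×5 matrix has rank 4, and its Smith normal form has invariant factors (1,1,1,1).

Now H_k = ker ∂_k / im ∂_{k+1}, so:

  H_0: rank C_0 − rank ∂_1 = 5 − 4 = 1, and the invariant factors of ∂_1 are all 1, so H_0 ≅ Z.
  H_1: rank ker ∂_1 − rank ∂_2 = (10 − 4) − 6 = 0, and the invariant factors of ∂_2 are all 1, so H_1 ≅ 0.
  H_2: rank ker ∂_2 − rank ∂_3 = (10 − 6) − 4 = 0, and the invariant factors of ∂_3 are all 1, so H_2 ≅ 0.
  H_3: rank ker ∂_3 − rank ∂_4 = (5 − 4) − 0 = 1, and there is no ∂_4, so H_3 ≅ Z.

(K is a triangulation of the 3-sphere S^3.)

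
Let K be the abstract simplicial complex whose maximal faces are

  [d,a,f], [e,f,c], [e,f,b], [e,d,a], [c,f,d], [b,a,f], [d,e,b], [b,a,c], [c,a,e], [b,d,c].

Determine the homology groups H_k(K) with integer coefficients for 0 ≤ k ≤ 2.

H_0 = Z,  H_1 = Z/2,  H_2 = 0.

Fix the vertex order a < b < c < d < e < f and write every simplex with vertices in increasing order. Then dim K = 2 and the simplices of K are:

  0-simplices (6): a, b, c, d, e, f
  1-simplices (15): ab, ac, ad, ae, af, bc, bd, be, bf, cd, ce, cf, de, df, ef
  2-simplices (10): abc, abf, ace, ade, adf, bcd, bde, bef, cdf, cef

giving chain groups C_0 ≅ Z^6, C_1 ≅ Z^15, C_2 ≅ Z^10.

The boundary map ∂_1: C_1 → C_0 is given by ∂[p,q] = [q] − [p].
The 6×15 boundary matrix has rank 5 and Smith normal form diag(1,1,1,1,1).

The boundary map ∂_2: C_2 → C_1 acts by ∂[p,q,r] = [q,r] − [p,r] + [p,q]. For instance
  ∂bde = de − be + bd,
  ∂adf = df − af + ad.
This gives a 15×10 integer matrix of rank 10; reducing to Smith normal form yields diagonal entries (1,1,1,1,1,1,1,1,1,2).

Now H_k = ker ∂_k / im ∂_{k+1}, so:

  H_0: rank C_0 − rank ∂_1 = 6 − 5 = 1, and the invariant factors of ∂_1 are all 1, so H_0 ≅ Z.
  H_1: rank ker ∂_1 − rank ∂_2 = (15 − 5) − 10 = 0, and ∂_2 has invariant factor 2 > 1, so H_1 ≅ Z/2.
  H_2: rank ker ∂_2 − rank ∂_3 = (10 − 10) − 0 = 0, and there is no ∂_3, so H_2 ≅ 0.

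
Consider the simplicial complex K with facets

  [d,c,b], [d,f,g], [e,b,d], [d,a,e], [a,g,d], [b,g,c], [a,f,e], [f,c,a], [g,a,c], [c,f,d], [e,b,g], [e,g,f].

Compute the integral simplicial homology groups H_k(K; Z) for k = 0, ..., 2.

Order the vertices as a < b < c < d < e < f < g. Listing each simplex with vertices in this order, K has dimension 2 with simplices:

  0-simplices (7): a, b, c, d, e, f, g
  1-simplices (18): ac, ad, ae, af, ag, bc, bd, be, bg, cd, cf, cg, de, df, dg, ef, eg, fg
  2-simplices (12): acf, acg, ade, adg, aef, bcd, bcg, bde, beg, cdf, dfg, efg

so the chain groups are C_0 ≅ Z^7, C_1 ≅ Z^18, C_2 ≅ Z^12.

∂_1: C_1 → C_0 is given by ∂[p,q] = [q] − [p]. For instance
  ∂ad = d − a.
As a 7×18 matrix over Z this has rank 6, with invariant factors (1,1,1,1,1,1).

∂_2: C_2 → C_1 maps a triangle to the signed sum of its edges. For instance
  ∂acf = cf − af + ac,
  ∂ade = de − ae + ad.
As a 18×12 matrix over Z this has rank 12, with invariant factors (1,1,1,1,1,1,1,1,1,1,1,2).

Computing H_k = (kernel of ∂_k) / (image of ∂_{k+1}):

  H_0: rank C_0 − rank ∂_1 = 7 − 6 = 1, and the invariant factors of ∂_1 are all 1, so H_0 ≅ Z.
  H_1: rank ker ∂_1 − rank ∂_2 = (18 − 6) − 12 = 0, and ∂_2 has invariant factor 2 > 1, so H_1 ≅ Z/2Z.
  H_2: rank ker ∂_2 − rank ∂_3 = (12 − 12) − 0 = 0, and there is no ∂_3, so H_2 ≅ 0.

As a check, the Euler characteristic is 7 − 18 + 12 = 1, which agrees with 1 − 0 + 0 = 1.

H_0 = Z,  H_1 = Z/2Z,  H_2 = 0.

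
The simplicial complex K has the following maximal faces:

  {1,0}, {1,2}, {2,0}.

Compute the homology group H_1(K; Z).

Take the total order 0 < 1 < 2 on the vertex set. Then K (dimension 1) consists of the simplices:

  0-simplices (3): [0], [1], [2]
  1-simplices (3): [0,1], [0,2], [1,2]

giving chain groups C_0 ≅ Z^3, C_1 ≅ Z^3.

Boundary ∂_1: C_1 → C_0 sends each edge [p,q] (with p < q) to q − p. For instance
  ∂[1,2] = [2] − [1].
The resulting 3×3 matrix has rank 2, and its Smith normal form has invariant factors (1,1).

Now H_k = ker ∂_k / im ∂_{k+1}, so:

  H_1: rank ker ∂_1 − rank ∂_2 = (3 − 2) − 0 = 1, and there is no ∂_2, so H_1 ≅ Z.

H_1 ≅ Z.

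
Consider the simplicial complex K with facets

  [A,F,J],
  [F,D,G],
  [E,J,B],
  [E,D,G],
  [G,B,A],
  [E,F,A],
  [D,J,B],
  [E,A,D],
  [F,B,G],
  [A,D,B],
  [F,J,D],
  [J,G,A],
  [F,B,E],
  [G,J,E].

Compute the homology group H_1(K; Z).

Take the total order A < B < D < E < F < G < J on the vertex set. Then K (dimension 2) consists of the simplices:

  0-simplices (7): A, B, D, E, F, G, J
  1-simplices (21): AB, AD, AE, AF, AG, AJ, BD, BE, BF, BG, BJ, DE, DF, DG, DJ, EF, EG, EJ, FG, FJ, GJ
  2-simplices (14): ABD, ABG, ADE, AEF, AFJ, AGJ, BDJ, BEF, BEJ, BFG, DEG, DFG, DFJ, EGJ

Hence C_0 ≅ Z^7, C_1 ≅ Z^21, C_2 ≅ Z^14.

∂_1: C_1 → C_0 is given by ∂[p,q] = [q] − [p].
This gives a 7×21 integer matrix of rank 6; reducing to Smith normal form yields diagonal entries (1,1,1,1,1,1).

∂_2: C_2 → C_1 acts by ∂[p,q,r] = [q,r] − [p,r] + [p,q]. For instance
  ∂BEJ = EJ − BJ + BE,
  ∂BDJ = DJ − BJ + BD.
This gives a 21×14 integer matrix of rank 13; reducing to Smith normal form yields diagonal entries (1,1,1,1,1,1,1,1,1,1,1,1,1).

Now H_k = ker ∂_k / im ∂_{k+1}, so:

  H_1: rank ker ∂_1 − rank ∂_2 = (21 − 6) − 13 = 2, and the invariant factors of ∂_2 are all 1, so H_1 ≅ Z^2.

H_1 = Z^2.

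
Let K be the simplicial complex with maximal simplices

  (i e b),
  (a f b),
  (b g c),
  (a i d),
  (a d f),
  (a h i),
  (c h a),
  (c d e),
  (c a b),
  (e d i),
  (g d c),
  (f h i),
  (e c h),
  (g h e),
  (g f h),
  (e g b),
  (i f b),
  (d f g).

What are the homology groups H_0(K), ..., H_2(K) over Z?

Order the vertices as a < b < c < d < e < f < g < h < i. Listing each simplex with vertices in this order, K has dimension 2 with simplices:

  0-simplices (9): a, b, c, d, e, f, g, h, i
  1-simplices (27): ab, ac, ad, af, ah, ai, bc, be, bf, bg, bi, cd, ce, cg, ch, de, df, dg, di, eg, eh, ei, fg, fh, fi, gh, hi
  2-simplices (18): abc, abf, ach, adf, adi, ahi, bcg, beg, bei, bfi, cde, cdg, ceh, dei, dfg, egh, fgh, fhi

Hence C_0 ≅ Z^9, C_1 ≅ Z^27, C_2 ≅ Z^18.

The boundary map ∂_1: C_1 → C_0 is given by ∂[p,q] = [q] − [p]. For instance
  ∂ch = h − c.
The resulting 9×27 matrix has rank 8, and its Smith normal form has invariant factors (1,1,1,1,1,1,1,1).

The boundary map ∂_2: C_2 → C_1 acts by ∂[p,q,r] = [q,r] − [p,r] + [p,q]. For instance
  ∂ceh = eh − ch + ce,
  ∂dfg = fg − dg + df.
The resulting 27×18 matrix has rank 18, and its Smith normal form has invariant factors (1,1,1,1,1,1,1,1,1,1,1,1,1,1,1,1,1,2).

Computing H_k = (kernel of ∂_k) / (image of ∂_{k+1}):

  H_0: rank C_0 − rank ∂_1 = 9 − 8 = 1, and the invariant factors of ∂_1 are all 1, so H_0 = Z.
  H_1: rank ker ∂_1 − rank ∂_2 = (27 − 8) − 18 = 1, and ∂_2 has invariant factor 2 > 1, so H_1 = Z × Z/2.
  H_2: rank ker ∂_2 − rank ∂_3 = (18 − 18) − 0 = 0, and there is no ∂_3, so H_2 = 0.

H_0 ≅ Z,  H_1 ≅ Z × Z/2,  H_2 = 0.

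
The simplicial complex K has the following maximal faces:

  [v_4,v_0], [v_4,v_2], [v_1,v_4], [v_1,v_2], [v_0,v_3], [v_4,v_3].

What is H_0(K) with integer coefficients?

H_0 = Z.

K has 5 vertices, 6 edges.
rank ∂_0 = 0, rank ∂_1 = 4 ⇒ b_0 = 5 − 0 − 4 = 1; all invariant factors of ∂_1 are 1 so no torsion. So H_0 = Z.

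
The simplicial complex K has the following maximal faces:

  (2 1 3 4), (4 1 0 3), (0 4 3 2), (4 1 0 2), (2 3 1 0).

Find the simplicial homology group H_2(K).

H_2 = 0.

Order the vertices as 0 < 1 < 2 < 3 < 4. Listing each simplex with vertices in this order, K has dimension 3 with simplices:

  0-simplices (5): [0], [1], [2], [3], [4]
  1-simplices (10): [0,1], [0,2], [0,3], [0,4], [1,2], [1,3], [1,4], [2,3], [2,4], [3,4]
  2-simplices (10): [0,1,2], [0,1,3], [0,1,4], [0,2,3], [0,2,4], [0,3,4], [1,2,3], [1,2,4], [1,3,4], [2,3,4]
  3-simplices (5): [0,1,2,3], [0,1,2,4], [0,1,3,4], [0,2,3,4], [1,2,3,4]

Hence C_0 ≅ Z^5, C_1 ≅ Z^10, C_2 ≅ Z^10, C_3 ≅ Z^5.

∂_1: C_1 → C_0 is given by ∂[p,q] = [q] − [p]. For instance
  ∂[0,1] = [1] − [0].
The 5×10 boundary matrix has rank 4 and Smith normal form diag(1,1,1,1).

Boundary ∂_2: C_2 → C_1 acts by ∂[p,q,r] = [q,r] − [p,r] + [p,q]. For instance
  ∂[0,1,4] = [1,4] − [0,4] + [0,1],
  ∂[2,3,4] = [3,4] − [2,4] + [2,3].
As a 10×10 matrix over Z this has rank 6, with invariant factors (1,1,1,1,1,1).

∂_3: C_3 → C_2 sends each 3-simplex σ to the alternating sum Σ_i (−1)^i (σ with its i-th vertex removed). For instance
  ∂[1,2,3,4] = [2,3,4] − [1,3,4] + [1,2,4] − [1,2,3],
  ∂[0,2,3,4] = [2,3,4] − [0,3,4] + [0,2,4] − [0,2,3].
The resulting 10×5 matrix has rank 4, and its Smith normal form has invariant factors (1,1,1,1).

Reading off H_k = ker ∂_k / im ∂_{k+1}:

  H_2: rank ker ∂_2 − rank ∂_3 = (10 − 6) − 4 = 0, and the invariant factors of ∂_3 are all 1, so H_2 = 0.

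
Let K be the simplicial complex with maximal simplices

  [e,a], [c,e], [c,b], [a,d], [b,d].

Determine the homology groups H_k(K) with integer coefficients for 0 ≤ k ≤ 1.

H_0 = Z,  H_1 = Z.

We work with the vertex ordering a < b < c < d < e. The simplices of K, each written with vertices in increasing order, are:

  0-simplices (5): a, b, c, d, e
  1-simplices (5): ad, ae, bc, bd, ce

Hence C_0 ≅ Z^5, C_1 ≅ Z^5.

Boundary ∂_1: C_1 → C_0 maps an edge to its endpoints' difference, ∂[p,q] = q − p. For instance
  ∂ad = d − a.
This gives a 5×5 integer matrix of rank 4; reducing to Smith normal form yields diagonal entries (1,1,1,1).

Reading off H_k = ker ∂_k / im ∂_{k+1}:

  H_0: rank C_0 − rank ∂_1 = 5 − 4 = 1, and the invariant factors of ∂_1 are all 1, so H_0 = Z.
  H_1: rank ker ∂_1 − rank ∂_2 = (5 − 4) − 0 = 1, and there is no ∂_2, so H_1 = Z.

As a check, the Euler characteristic is 5 − 5 = 0, which agrees with 1 − 1 = 0.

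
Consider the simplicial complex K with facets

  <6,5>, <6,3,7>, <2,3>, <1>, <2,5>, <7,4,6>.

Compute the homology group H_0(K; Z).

H_0 = Z^2.

K has 7 vertices, 8 edges, 2 triangles.
rank ∂_0 = 0, rank ∂_1 = 5 ⇒ b_0 = 7 − 0 − 5 = 2; all invariant factors of ∂_1 are 1 so no torsion. So H_0 ≅ Z^2.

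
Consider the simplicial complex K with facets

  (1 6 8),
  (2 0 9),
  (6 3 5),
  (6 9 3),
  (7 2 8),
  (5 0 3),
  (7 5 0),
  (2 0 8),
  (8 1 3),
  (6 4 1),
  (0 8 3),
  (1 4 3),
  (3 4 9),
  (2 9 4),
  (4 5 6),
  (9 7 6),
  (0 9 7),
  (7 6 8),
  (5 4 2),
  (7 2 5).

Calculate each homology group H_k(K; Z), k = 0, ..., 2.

K has 10 vertices, 30 edges, 20 triangles.
rank ∂_0 = 0, rank ∂_1 = 9 ⇒ b_0 = 10 − 0 − 9 = 1; all invariant factors of ∂_1 are 1 so no torsion. So H_0 ≅ Z.
rank ∂_1 = 9, rank ∂_2 = 20 ⇒ b_1 = 30 − 9 − 20 = 1; ∂_2 has invariant factor(s) [2] giving torsion. So H_1 ≅ Z × Z/2.
rank ∂_2 = 20, rank ∂_3 = 0 ⇒ b_2 = 20 − 20 − 0 = 0. So H_2 ≅ 0.

H_0 ≅ Z,  H_1 ≅ Z × Z/2,  H_2 = 0.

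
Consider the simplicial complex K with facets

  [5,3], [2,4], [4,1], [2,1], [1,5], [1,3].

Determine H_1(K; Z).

H_1 ≅ Z^2.

We work with the vertex ordering 1 < 2 < 3 < 4 < 5. The simplices of K, each written with vertices in increasing order, are:

  0-simplices (5): [1], [2], [3], [4], [5]
  1-simplices (6): [1,2], [1,3], [1,4], [1,5], [2,4], [3,5]

so the chain groups are C_0 ≅ Z^5, C_1 ≅ Z^6.

The boundary map ∂_1: C_1 → C_0 maps an edge to its endpoints' difference, ∂[p,q] = q − p.
The resulting 5×6 matrix has rank 4, and its Smith normal form has invariant factors (1,1,1,1).

Now H_k = ker ∂_k / im ∂_{k+1}, so:

  H_1: rank ker ∂_1 − rank ∂_2 = (6 − 4) − 0 = 2, and there is no ∂_2, so H_1 = Z^2.

(K is a triangulation of a wedge of 2 circles.)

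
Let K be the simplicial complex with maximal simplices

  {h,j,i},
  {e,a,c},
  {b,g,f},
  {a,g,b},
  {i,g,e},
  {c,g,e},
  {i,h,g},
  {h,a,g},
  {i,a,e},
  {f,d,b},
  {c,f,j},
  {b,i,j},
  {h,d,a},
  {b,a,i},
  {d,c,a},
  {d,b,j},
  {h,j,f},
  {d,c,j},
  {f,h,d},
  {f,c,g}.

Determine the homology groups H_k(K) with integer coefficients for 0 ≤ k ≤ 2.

K has 10 vertices, 30 edges, 20 triangles.
rank ∂_0 = 0, rank ∂_1 = 9 ⇒ b_0 = 10 − 0 − 9 = 1; all invariant factors of ∂_1 are 1 so no torsion. So H_0 = Z.
rank ∂_1 = 9, rank ∂_2 = 20 ⇒ b_1 = 30 − 9 − 20 = 1; ∂_2 has invariant factor(s) [2] giving torsion. So H_1 = Z ⊕ Z_2.
rank ∂_2 = 20, rank ∂_3 = 0 ⇒ b_2 = 20 − 20 − 0 = 0. So H_2 = 0.

H_0 ≅ Z,  H_1 ≅ Z ⊕ Z_2,  H_2 = 0.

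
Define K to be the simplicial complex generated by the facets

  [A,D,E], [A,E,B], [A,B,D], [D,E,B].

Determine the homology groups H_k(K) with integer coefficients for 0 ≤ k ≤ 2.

Order the vertices as A < B < D < E. Listing each simplex with vertices in this order, K has dimension 2 with simplices:

  0-simplices (4): A, B, D, E
  1-simplices (6): AB, AD, AE, BD, BE, DE
  2-simplices (4): ABD, ABE, ADE, BDE

Hence C_0 ≅ Z^4, C_1 ≅ Z^6, C_2 ≅ Z^4.

Boundary ∂_1: C_1 → C_0 is given by ∂[p,q] = [q] − [p]. For instance
  ∂AE = E − A.
As a 4×6 matrix over Z this has rank 3, with invariant factors (1,1,1).

The boundary map ∂_2: C_2 → C_1 acts by ∂[p,q,r] = [q,r] − [p,r] + [p,q]. For instance
  ∂ADE = DE − AE + AD,
  ∂ABD = BD − AD + AB.
The resulting 6×4 matrix has rank 3, and its Smith normal form has invariant factors (1,1,1).

Now H_k = ker ∂_k / im ∂_{k+1}, so:

  H_0: rank C_0 − rank ∂_1 = 4 − 3 = 1, and the invariant factors of ∂_1 are all 1, so H_0 ≅ Z.
  H_1: rank ker ∂_1 − rank ∂_2 = (6 − 3) − 3 = 0, and the invariant factors of ∂_2 are all 1, so H_1 ≅ 0.
  H_2: rank ker ∂_2 − rank ∂_3 = (4 − 3) − 0 = 1, and there is no ∂_3, so H_2 ≅ Z.

(K is a triangulation of the 2-sphere S^2.)

H_0 ≅ Z,  H_1 = 0,  H_2 ≅ Z.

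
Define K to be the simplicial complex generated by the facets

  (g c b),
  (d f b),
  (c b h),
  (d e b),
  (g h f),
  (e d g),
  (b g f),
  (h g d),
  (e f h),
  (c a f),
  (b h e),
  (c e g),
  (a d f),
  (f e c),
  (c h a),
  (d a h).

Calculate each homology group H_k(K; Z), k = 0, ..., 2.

Fix the vertex order a < b < c < d < e < f < g < h and write every simplex with vertices in increasing order. Then dim K = 2 and the simplices of K are:

  0-simplices (8): a, b, c, d, e, f, g, h
  1-simplices (24): ac, ad, af, ah, bc, bd, be, bf, bg, bh, ce, cf, cg, ch, de, df, dg, dh, ef, eg, eh, fg, fh, gh
  2-simplices (16): acf, ach, adf, adh, bcg, bch, bde, bdf, beh, bfg, cef, ceg, deg, dgh, efh, fgh

so the chain groups are C_0 ≅ Z^8, C_1 ≅ Z^24, C_2 ≅ Z^16.

The boundary map ∂_1: C_1 → C_0 sends each edge [p,q] (with p < q) to q − p.
The resulting 8×24 matrix has rank 7, and its Smith normal form has invariant factors (1,1,1,1,1,1,1).

The boundary map ∂_2: C_2 → C_1 acts by ∂[p,q,r] = [q,r] − [p,r] + [p,q]. For instance
  ∂efh = fh − eh + ef,
  ∂bdf = df − bf + bd.
As a 24×16 matrix over Z this has rank 15, with invariant factors (1,1,1,1,1,1,1,1,1,1,1,1,1,1,1).

Reading off H_k = ker ∂_k / im ∂_{k+1}:

  H_0: rank C_0 − rank ∂_1 = 8 − 7 = 1, and the invariant factors of ∂_1 are all 1, so H_0 = Z.
  H_1: rank ker ∂_1 − rank ∂_2 = (24 − 7) − 15 = 2, and the invariant factors of ∂_2 are all 1, so H_1 = Z^2.
  H_2: rank ker ∂_2 − rank ∂_3 = (16 − 15) − 0 = 1, and there is no ∂_3, so H_2 = Z.

H_0 = Z,  H_1 = Z^2,  H_2 = Z.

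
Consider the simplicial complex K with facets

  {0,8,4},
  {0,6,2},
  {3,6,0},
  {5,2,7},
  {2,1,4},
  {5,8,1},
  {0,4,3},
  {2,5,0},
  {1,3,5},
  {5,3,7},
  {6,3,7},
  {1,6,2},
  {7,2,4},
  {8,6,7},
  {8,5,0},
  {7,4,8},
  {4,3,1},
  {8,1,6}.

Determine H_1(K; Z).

H_1 ≅ Z^2.

Take the total order 0 < 1 < 2 < 3 < 4 < 5 < 6 < 7 < 8 on the vertex set. Then K (dimension 2) consists of the simplices:

  0-simplices (9): [0], [1], [2], [3], [4], [5], [6], [7], [8]
  1-simplices (27): (27 of them)
  2-simplices (18): [0,2,5], [0,2,6], [0,3,4], [0,3,6], [0,4,8], [0,5,8], [1,2,4], [1,2,6], [1,3,4], [1,3,5], [1,5,8], [1,6,8], [2,4,7], [2,5,7], [3,5,7], [3,6,7], [4,7,8], [6,7,8]

Hence C_0 ≅ Z^9, C_1 ≅ Z^27, C_2 ≅ Z^18.

The boundary map ∂_1: C_1 → C_0 sends each edge [p,q] (with p < q) to q − p.
As a 9×27 matrix over Z this has rank 8, with invariant factors (1,1,1,1,1,1,1,1).

The boundary map ∂_2: C_2 → C_1 sends each 2-simplex [p,q,r] to [q,r] − [p,r] + [p,q]. For instance
  ∂[0,5,8] = [5,8] − [0,8] + [0,5],
  ∂[1,5,8] = [5,8] − [1,8] + [1,5].
The 27×18 boundary matrix has rank 17 and Smith normal form diag(1,1,1,1,1,1,1,1,1,1,1,1,1,1,1,1,1).

Now H_k = ker ∂_k / im ∂_{k+1}, so:

  H_1: rank ker ∂_1 − rank ∂_2 = (27 − 8) − 17 = 2, and the invariant factors of ∂_2 are all 1, so H_1 = Z^2.

(K is a triangulation of the torus T^2.)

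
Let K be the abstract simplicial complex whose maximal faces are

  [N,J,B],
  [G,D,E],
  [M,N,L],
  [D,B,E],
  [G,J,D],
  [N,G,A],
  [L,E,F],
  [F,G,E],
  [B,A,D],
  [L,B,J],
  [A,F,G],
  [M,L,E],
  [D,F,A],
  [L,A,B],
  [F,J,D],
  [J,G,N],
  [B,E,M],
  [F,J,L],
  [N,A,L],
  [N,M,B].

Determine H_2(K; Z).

Fix the vertex order A < B < D < E < F < G < J < L < M < N and write every simplex with vertices in increasing order. Then dim K = 2 and the simplices of K are:

  0-simplices (10): A, B, D, E, F, G, J, L, M, N
  1-simplices (30): AB, AD, AF, AG, AL, AN, BD, BE, BJ, BL, BM, BN, DE, DF, DG, DJ, EF, EG, EL, EM, FG, FJ, FL, GJ, GN, JL, JN, LM, LN, MN
  2-simplices (20): ABD, ABL, ADF, AFG, AGN, ALN, BDE, BEM, BJL, BJN, BMN, DEG, DFJ, DGJ, EFG, EFL, ELM, FJL, GJN, LMN

Hence C_0 ≅ Z^10, C_1 ≅ Z^30, C_2 ≅ Z^20.

Boundary ∂_1: C_1 → C_0 sends each edge [p,q] (with p < q) to q − p. For instance
  ∂GN = N − G.
As a 10×30 matrix over Z this has rank 9, with invariant factors (1,1,1,1,1,1,1,1,1).

The boundary map ∂_2: C_2 → C_1 maps a triangle to the signed sum of its edges. For instance
  ∂ELM = LM − EM + EL,
  ∂DFJ = FJ − DJ + DF.
The resulting 30×20 matrix has rank 20, and its Smith normal form has invariant factors (1,1,1,1,1,1,1,1,1,1,1,1,1,1,1,1,1,1,1,2).

Reading off H_k = ker ∂_k / im ∂_{k+1}:

  H_2: rank ker ∂_2 − rank ∂_3 = (20 − 20) − 0 = 0, and there is no ∂_3, so H_2 ≅ 0.

(K is a triangulation of the Klein bottle.)

H_2 ≅ 0.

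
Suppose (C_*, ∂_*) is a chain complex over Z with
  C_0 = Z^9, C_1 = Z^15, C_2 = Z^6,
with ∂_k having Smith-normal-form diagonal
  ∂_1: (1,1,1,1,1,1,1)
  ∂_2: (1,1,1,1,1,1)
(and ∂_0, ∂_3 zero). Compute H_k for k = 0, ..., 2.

H_0: b_0 = 9 − 0 − 7 = 2; torsion from ∂_1 factors > 1: none. So H_0 ≅ Z^2.
H_1: b_1 = 15 − 7 − 6 = 2; torsion from ∂_2 factors > 1: none. So H_1 ≅ Z^2.
H_2: b_2 = 6 − 6 − 0 = 0; torsion from ∂_3 factors > 1: none. So H_2 ≅ 0.

H_0 ≅ Z^2,  H_1 ≅ Z^2,  H_2 = 0.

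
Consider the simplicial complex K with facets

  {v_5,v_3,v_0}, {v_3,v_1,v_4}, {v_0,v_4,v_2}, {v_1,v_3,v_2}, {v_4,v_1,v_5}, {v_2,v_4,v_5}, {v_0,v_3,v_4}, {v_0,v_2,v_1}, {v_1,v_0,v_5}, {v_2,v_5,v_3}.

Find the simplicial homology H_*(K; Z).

H_0 ≅ Z,  H_1 ≅ Z_2,  H_2 = 0.

We work with the vertex ordering v_0 < v_1 < v_2 < v_3 < v_4 < v_5. The simplices of K, each written with vertices in increasing order, are:

  0-simplices (6): [v_0], [v_1], [v_2], [v_3], [v_4], [v_5]
  1-simplices (15): (15 of them)
  2-simplices (10): [v_0,v_1,v_2], [v_0,v_1,v_5], [v_0,v_2,v_4], [v_0,v_3,v_4], [v_0,v_3,v_5], [v_1,v_2,v_3], [v_1,v_3,v_4], [v_1,v_4,v_5], [v_2,v_3,v_5], [v_2,v_4,v_5]

giving chain groups C_0 ≅ Z^6, C_1 ≅ Z^15, C_2 ≅ Z^10.

∂_1: C_1 → C_0 sends each edge [p,q] (with p < q) to q − p. For instance
  ∂[v_2,v_4] = [v_4] − [v_2].
The resulting 6×15 matrix has rank 5, and its Smith normal form has invariant factors (1,1,1,1,1).

Boundary ∂_2: C_2 → C_1 acts by ∂[p,q,r] = [q,r] − [p,r] + [p,q]. For instance
  ∂[v_0,v_2,v_4] = [v_2,v_4] − [v_0,v_4] + [v_0,v_2],
  ∂[v_1,v_4,v_5] = [v_4,v_5] − [v_1,v_5] + [v_1,v_4].
The 15×10 boundary matrix has rank 10 and Smith normal form diag(1,1,1,1,1,1,1,1,1,2).

Computing H_k = (kernel of ∂_k) / (image of ∂_{k+1}):

  H_0: rank C_0 − rank ∂_1 = 6 − 5 = 1, and the invariant factors of ∂_1 are all 1, so H_0 = Z.
  H_1: rank ker ∂_1 − rank ∂_2 = (15 − 5) − 10 = 0, and ∂_2 has invariant factor 2 > 1, so H_1 = Z_2.
  H_2: rank ker ∂_2 − rank ∂_3 = (10 − 10) − 0 = 0, and there is no ∂_3, so H_2 = 0.

As a check, the Euler characteristic is 6 − 15 + 10 = 1, which agrees with 1 − 0 + 0 = 1.
(K is a triangulation of the real projective plane RP^2.)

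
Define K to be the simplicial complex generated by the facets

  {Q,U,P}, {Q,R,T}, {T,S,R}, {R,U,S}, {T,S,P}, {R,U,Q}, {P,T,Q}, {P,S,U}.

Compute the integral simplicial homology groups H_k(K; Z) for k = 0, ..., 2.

We work with the vertex ordering P < Q < R < S < T < U. The simplices of K, each written with vertices in increasing order, are:

  0-simplices (6): P, Q, R, S, T, U
  1-simplices (12): PQ, PS, PT, PU, QR, QT, QU, RS, RT, RU, ST, SU
  2-simplices (8): PQT, PQU, PST, PSU, QRT, QRU, RST, RSU

Hence C_0 ≅ Z^6, C_1 ≅ Z^12, C_2 ≅ Z^8.

∂_1: C_1 → C_0 maps an edge to its endpoints' difference, ∂[p,q] = q − p. For instance
  ∂PT = T − P.
The resulting 6×12 matrix has rank 5, and its Smith normal form has invariant factors (1,1,1,1,1).

Boundary ∂_2: C_2 → C_1 maps a triangle to the signed sum of its edges. For instance
  ∂PQU = QU − PU + PQ,
  ∂QRU = RU − QU + QR.
The 12×8 boundary matrix has rank 7 and Smith normal form diag(1,1,1,1,1,1,1).

Now H_k = ker ∂_k / im ∂_{k+1}, so:

  H_0: rank C_0 − rank ∂_1 = 6 − 5 = 1, and the invariant factors of ∂_1 are all 1, so H_0 = Z.
  H_1: rank ker ∂_1 − rank ∂_2 = (12 − 5) − 7 = 0, and the invariant factors of ∂_2 are all 1, so H_1 = 0.
  H_2: rank ker ∂_2 − rank ∂_3 = (8 − 7) − 0 = 1, and there is no ∂_3, so H_2 = Z.

H_0 ≅ Z,  H_1 = 0,  H_2 ≅ Z.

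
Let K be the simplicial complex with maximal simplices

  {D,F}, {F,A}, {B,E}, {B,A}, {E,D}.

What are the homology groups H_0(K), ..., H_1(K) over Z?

Take the total order A < B < D < E < F on the vertex set. Then K (dimension 1) consists of the simplices:

  0-simplices (5): A, B, D, E, F
  1-simplices (5): AB, AF, BE, DE, DF

so the chain groups are C_0 ≅ Z^5, C_1 ≅ Z^5.

Boundary ∂_1: C_1 → C_0 maps an edge to its endpoints' difference, ∂[p,q] = q − p. For instance
  ∂AB = B − A.
This gives a 5×5 integer matrix of rank 4; reducing to Smith normal form yields diagonal entries (1,1,1,1).

From H_k ≅ ker(∂_k) / im(∂_{k+1}) we obtain:

  H_0: rank C_0 − rank ∂_1 = 5 − 4 = 1, and the invariant factors of ∂_1 are all 1, so H_0 ≅ Z.
  H_1: rank ker ∂_1 − rank ∂_2 = (5 − 4) − 0 = 1, and there is no ∂_2, so H_1 ≅ Z.

(K is a triangulation of the circle S^1.)

H_0 = Z,  H_1 = Z.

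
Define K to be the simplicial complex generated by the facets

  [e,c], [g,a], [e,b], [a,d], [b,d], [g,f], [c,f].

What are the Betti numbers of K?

Fix the vertex order a < b < c < d < e < f < g and write every simplex with vertices in increasing order. Then dim K = 1 and the simplices of K are:

  0-simplices (7): a, b, c, d, e, f, g
  1-simplices (7): ad, ag, bd, be, ce, cf, fg

so the chain groups are C_0 ≅ Z^7, C_1 ≅ Z^7.

∂_1: C_1 → C_0 maps an edge to its endpoints' difference, ∂[p,q] = q − p. For instance
  ∂fg = g − f.
This gives a 7×7 integer matrix of rank 6; reducing to Smith normal form yields diagonal entries (1,1,1,1,1,1).

Now H_k = ker ∂_k / im ∂_{k+1}, so:

  H_0: rank C_0 − rank ∂_1 = 7 − 6 = 1, and the invariant factors of ∂_1 are all 1, so H_0 ≅ Z.
  H_1: rank ker ∂_1 − rank ∂_2 = (7 − 6) − 0 = 1, and there is no ∂_2, so H_1 ≅ Z.

Hence the Betti numbers are b_0 = 1, b_1 = 1.

b_0 = 1, b_1 = 1.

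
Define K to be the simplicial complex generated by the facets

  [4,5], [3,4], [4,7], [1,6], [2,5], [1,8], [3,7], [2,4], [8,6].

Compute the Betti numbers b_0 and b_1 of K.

We work with the vertex ordering 1 < 2 < 3 < 4 < 5 < 6 < 7 < 8. The simplices of K, each written with vertices in increasing order, are:

  0-simplices (8): [1], [2], [3], [4], [5], [6], [7], [8]
  1-simplices (9): [1,6], [1,8], [2,4], [2,5], [3,4], [3,7], [4,5], [4,7], [6,8]

so the chain groups are C_0 ≅ Z^8, C_1 ≅ Z^9.

∂_1: C_1 → C_0 sends each edge [p,q] (with p < q) to q − p.
The resulting 8×9 matrix has rank 6, and its Smith normal form has invariant factors (1,1,1,1,1,1).

Now H_k = ker ∂_k / im ∂_{k+1}, so:

  H_0: rank C_0 − rank ∂_1 = 8 − 6 = 2, and the invariant factors of ∂_1 are all 1, so H_0 = Z^2.
  H_1: rank ker ∂_1 − rank ∂_2 = (9 − 6) − 0 = 3, and there is no ∂_2, so H_1 = Z^3.

Hence the Betti numbers are b_0 = 2, b_1 = 3.

b_0 = 2, b_1 = 3.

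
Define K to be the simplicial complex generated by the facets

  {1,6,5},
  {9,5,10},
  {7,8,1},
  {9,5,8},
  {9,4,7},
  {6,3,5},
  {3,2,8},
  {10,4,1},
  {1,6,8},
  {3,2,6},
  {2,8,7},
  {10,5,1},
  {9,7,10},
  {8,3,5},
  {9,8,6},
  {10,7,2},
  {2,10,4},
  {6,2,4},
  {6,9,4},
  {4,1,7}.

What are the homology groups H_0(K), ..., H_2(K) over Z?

H_0 = Z,  H_1 = Z ⊕ Z/2,  H_2 = 0.

We work with the vertex ordering 1 < 2 < 3 < 4 < 5 < 6 < 7 < 8 < 9 < 10. The simplices of K, each written with vertices in increasing order, are:

  0-simplices (10): [1], [2], [3], [4], [5], [6], [7], [8], [9], [10]
  1-simplices (30): (30 of them)
  2-simplices (20): (20 of them)

so the chain groups are C_0 ≅ Z^10, C_1 ≅ Z^30, C_2 ≅ Z^20.

∂_1: C_1 → C_0 is given by ∂[p,q] = [q] − [p]. For instance
  ∂[3,6] = [6] − [3].
The resulting 10×30 matrix has rank 9, and its Smith normal form has invariant factors (1,1,1,1,1,1,1,1,1).

Boundary ∂_2: C_2 → C_1 acts by ∂[p,q,r] = [q,r] − [p,r] + [p,q]. For instance
  ∂[4,6,9] = [6,9] − [4,9] + [4,6],
  ∂[1,4,10] = [4,10] − [1,10] + [1,4].
This gives a 30×20 integer matrix of rank 20; reducing to Smith normal form yields diagonal entries (1,1,1,1,1,1,1,1,1,1,1,1,1,1,1,1,1,1,1,2).

Reading off H_k = ker ∂_k / im ∂_{k+1}:

  H_0: rank C_0 − rank ∂_1 = 10 − 9 = 1, and the invariant factors of ∂_1 are all 1, so H_0 = Z.
  H_1: rank ker ∂_1 − rank ∂_2 = (30 − 9) − 20 = 1, and ∂_2 has invariant factor 2 > 1, so H_1 = Z ⊕ Z/2.
  H_2: rank ker ∂_2 − rank ∂_3 = (20 − 20) − 0 = 0, and there is no ∂_3, so H_2 = 0.

As a check, the Euler characteristic is 10 − 30 + 20 = 0, which agrees with 1 − 1 + 0 = 0.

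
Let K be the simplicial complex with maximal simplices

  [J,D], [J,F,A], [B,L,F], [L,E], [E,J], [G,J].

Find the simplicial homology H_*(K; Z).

H_0 = Z,  H_1 = Z,  H_2 = 0.

Take the total order A < B < D < E < F < G < J < L on the vertex set. Then K (dimension 2) consists of the simplices:

  0-simplices (8): A, B, D, E, F, G, J, L
  1-simplices (10): AF, AJ, BF, BL, DJ, EJ, EL, FJ, FL, GJ
  2-simplices (2): AFJ, BFL

so the chain groups are C_0 ≅ Z^8, C_1 ≅ Z^10, C_2 ≅ Z^2.

Boundary ∂_1: C_1 → C_0 maps an edge to its endpoints' difference, ∂[p,q] = q − p. For instance
  ∂FL = L − F.
This gives a 8×10 integer matrix of rank 7; reducing to Smith normal form yields diagonal entries (1,1,1,1,1,1,1).

The boundary map ∂_2: C_2 → C_1 sends each 2-simplex [p,q,r] to [q,r] − [p,r] + [p,q]. For instance
  ∂BFL = FL − BL + BF,
  ∂AFJ = FJ − AJ + AF.
The 10×2 boundary matrix has rank 2 and Smith normal form diag(1,1).

Computing H_k = (kernel of ∂_k) / (image of ∂_{k+1}):

  H_0: rank C_0 − rank ∂_1 = 8 − 7 = 1, and the invariant factors of ∂_1 are all 1, so H_0 ≅ Z.
  H_1: rank ker ∂_1 − rank ∂_2 = (10 − 7) − 2 = 1, and the invariant factors of ∂_2 are all 1, so H_1 ≅ Z.
  H_2: rank ker ∂_2 − rank ∂_3 = (2 − 2) − 0 = 0, and there is no ∂_3, so H_2 ≅ 0.

As a check, the Euler characteristic is 8 − 10 + 2 = 0, which agrees with 1 − 1 + 0 = 0.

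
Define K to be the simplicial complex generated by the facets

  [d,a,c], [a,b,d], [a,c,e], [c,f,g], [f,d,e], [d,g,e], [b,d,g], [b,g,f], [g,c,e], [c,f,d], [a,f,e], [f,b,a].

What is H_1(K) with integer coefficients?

Order the vertices as a < b < c < d < e < f < g. Listing each simplex with vertices in this order, K has dimension 2 with simplices:

  0-simplices (7): a, b, c, d, e, f, g
  1-simplices (18): ab, ac, ad, ae, af, bd, bf, bg, cd, ce, cf, cg, de, df, dg, ef, eg, fg
  2-simplices (12): abd, abf, acd, ace, aef, bdg, bfg, cdf, ceg, cfg, def, deg

so the chain groups are C_0 ≅ Z^7, C_1 ≅ Z^18, C_2 ≅ Z^12.

Boundary ∂_1: C_1 → C_0 sends each edge [p,q] (with p < q) to q − p. For instance
  ∂cg = g − c.
The resulting 7×18 matrix has rank 6, and its Smith normal form has invariant factors (1,1,1,1,1,1).

∂_2: C_2 → C_1 sends each 2-simplex [p,q,r] to [q,r] − [p,r] + [p,q]. For instance
  ∂cfg = fg − cg + cf,
  ∂abf = bf − af + ab.
As a 18×12 matrix over Z this has rank 12, with invariant factors (1,1,1,1,1,1,1,1,1,1,1,2).

Computing H_k = (kernel of ∂_k) / (image of ∂_{k+1}):

  H_1: rank ker ∂_1 − rank ∂_2 = (18 − 6) − 12 = 0, and ∂_2 has invariant factor 2 > 1, so H_1 = Z_2.

H_1 = Z_2.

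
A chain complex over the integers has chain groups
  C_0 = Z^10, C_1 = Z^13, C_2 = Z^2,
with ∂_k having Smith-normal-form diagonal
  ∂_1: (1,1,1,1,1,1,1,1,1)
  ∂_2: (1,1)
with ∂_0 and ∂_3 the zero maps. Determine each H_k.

H_0: b_0 = 10 − 0 − 9 = 1; torsion from ∂_1 factors > 1: none. So H_0 = Z.
H_1: b_1 = 13 − 9 − 2 = 2; torsion from ∂_2 factors > 1: none. So H_1 = Z^2.
H_2: b_2 = 2 − 2 − 0 = 0; torsion from ∂_3 factors > 1: none. So H_2 = 0.

H_0 = Z,  H_1 = Z^2,  H_2 = 0.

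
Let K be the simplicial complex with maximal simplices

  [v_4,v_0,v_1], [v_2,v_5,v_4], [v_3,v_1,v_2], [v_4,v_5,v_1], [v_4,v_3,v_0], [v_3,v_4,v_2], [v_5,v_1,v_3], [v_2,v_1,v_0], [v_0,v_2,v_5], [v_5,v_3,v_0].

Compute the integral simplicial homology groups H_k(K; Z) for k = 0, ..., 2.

H_0 = Z,  H_1 = Z_2,  H_2 = 0.

Order the vertices as v_0 < v_1 < v_2 < v_3 < v_4 < v_5. Listing each simplex with vertices in this order, K has dimension 2 with simplices:

  0-simplices (6): [v_0], [v_1], [v_2], [v_3], [v_4], [v_5]
  1-simplices (15): (15 of them)
  2-simplices (10): [v_0,v_1,v_2], [v_0,v_1,v_4], [v_0,v_2,v_5], [v_0,v_3,v_4], [v_0,v_3,v_5], [v_1,v_2,v_3], [v_1,v_3,v_5], [v_1,v_4,v_5], [v_2,v_3,v_4], [v_2,v_4,v_5]

Hence C_0 ≅ Z^6, C_1 ≅ Z^15, C_2 ≅ Z^10.

Boundary ∂_1: C_1 → C_0 maps an edge to its endpoints' difference, ∂[p,q] = q − p. For instance
  ∂[v_3,v_5] = [v_5] − [v_3].
This gives a 6×15 integer matrix of rank 5; reducing to Smith normal form yields diagonal entries (1,1,1,1,1).

Boundary ∂_2: C_2 → C_1 sends each 2-simplex [p,q,r] to [q,r] − [p,r] + [p,q]. For instance
  ∂[v_2,v_3,v_4] = [v_3,v_4] − [v_2,v_4] + [v_2,v_3],
  ∂[v_1,v_3,v_5] = [v_3,v_5] − [v_1,v_5] + [v_1,v_3].
As a 15×10 matrix over Z this has rank 10, with invariant factors (1,1,1,1,1,1,1,1,1,2).

Reading off H_k = ker ∂_k / im ∂_{k+1}:

  H_0: rank C_0 − rank ∂_1 = 6 − 5 = 1, and the invariant factors of ∂_1 are all 1, so H_0 ≅ Z.
  H_1: rank ker ∂_1 − rank ∂_2 = (15 − 5) − 10 = 0, and ∂_2 has invariant factor 2 > 1, so H_1 ≅ Z_2.
  H_2: rank ker ∂_2 − rank ∂_3 = (10 − 10) − 0 = 0, and there is no ∂_3, so H_2 ≅ 0.

As a check, the Euler characteristic is 6 − 15 + 10 = 1, which agrees with 1 − 0 + 0 = 1.
(K is a triangulation of the real projective plane RP^2.)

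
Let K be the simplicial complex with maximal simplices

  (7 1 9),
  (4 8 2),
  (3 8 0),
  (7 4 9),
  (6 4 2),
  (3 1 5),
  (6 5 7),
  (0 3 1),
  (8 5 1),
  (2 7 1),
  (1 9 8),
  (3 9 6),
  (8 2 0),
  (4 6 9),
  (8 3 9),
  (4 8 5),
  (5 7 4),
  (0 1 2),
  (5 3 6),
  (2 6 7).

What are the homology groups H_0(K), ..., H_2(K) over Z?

H_0 = Z,  H_1 = Z ⊕ Z/2,  H_2 = 0.

We work with the vertex ordering 0 < 1 < 2 < 3 < 4 < 5 < 6 < 7 < 8 < 9. The simplices of K, each written with vertices in increasing order, are:

  0-simplices (10): [0], [1], [2], [3], [4], [5], [6], [7], [8], [9]
  1-simplices (30): (30 of them)
  2-simplices (20): (20 of them)

Hence C_0 ≅ Z^10, C_1 ≅ Z^30, C_2 ≅ Z^20.

∂_1: C_1 → C_0 maps an edge to its endpoints' difference, ∂[p,q] = q − p. For instance
  ∂[4,8] = [8] − [4].
The resulting 10×30 matrix has rank 9, and its Smith normal form has invariant factors (1,1,1,1,1,1,1,1,1).

The boundary map ∂_2: C_2 → C_1 acts by ∂[p,q,r] = [q,r] − [p,r] + [p,q]. For instance
  ∂[1,3,5] = [3,5] − [1,5] + [1,3],
  ∂[4,5,7] = [5,7] − [4,7] + [4,5].
This gives a 30×20 integer matrix of rank 20; reducing to Smith normal form yields diagonal entries (1,1,1,1,1,1,1,1,1,1,1,1,1,1,1,1,1,1,1,2).

Reading off H_k = ker ∂_k / im ∂_{k+1}:

  H_0: rank C_0 − rank ∂_1 = 10 − 9 = 1, and the invariant factors of ∂_1 are all 1, so H_0 = Z.
  H_1: rank ker ∂_1 − rank ∂_2 = (30 − 9) − 20 = 1, and ∂_2 has invariant factor 2 > 1, so H_1 = Z ⊕ Z/2.
  H_2: rank ker ∂_2 − rank ∂_3 = (20 − 20) − 0 = 0, and there is no ∂_3, so H_2 = 0.

As a check, the Euler characteristic is 10 − 30 + 20 = 0, which agrees with 1 − 1 + 0 = 0.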